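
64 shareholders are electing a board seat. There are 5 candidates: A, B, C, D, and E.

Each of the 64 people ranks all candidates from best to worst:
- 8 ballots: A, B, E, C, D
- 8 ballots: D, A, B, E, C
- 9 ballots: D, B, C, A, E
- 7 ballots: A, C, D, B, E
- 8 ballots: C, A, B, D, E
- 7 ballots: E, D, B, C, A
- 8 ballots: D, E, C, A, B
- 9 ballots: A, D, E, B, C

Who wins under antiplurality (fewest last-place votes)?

Last-place votes: A 7, B 8, C 17, D 8, E 24.

A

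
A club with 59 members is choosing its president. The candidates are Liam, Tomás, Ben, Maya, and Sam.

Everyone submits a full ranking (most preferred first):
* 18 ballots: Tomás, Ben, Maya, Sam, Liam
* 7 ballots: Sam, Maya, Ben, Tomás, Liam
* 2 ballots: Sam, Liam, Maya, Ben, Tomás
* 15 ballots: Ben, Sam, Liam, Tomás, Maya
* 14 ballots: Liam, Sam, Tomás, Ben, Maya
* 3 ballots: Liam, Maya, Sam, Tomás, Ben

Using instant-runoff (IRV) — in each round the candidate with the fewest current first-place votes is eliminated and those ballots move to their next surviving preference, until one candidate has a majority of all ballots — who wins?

Ben

Round 1: Liam 17, Tomás 18, Ben 15, Maya 0, Sam 9. Maya eliminated.
Round 2: Liam 17, Tomás 18, Ben 15, Sam 9. Sam eliminated.
Round 3: Liam 19, Tomás 18, Ben 22. Tomás eliminated.
Round 4: Liam 19, Ben 40. Ben has a majority (≥30).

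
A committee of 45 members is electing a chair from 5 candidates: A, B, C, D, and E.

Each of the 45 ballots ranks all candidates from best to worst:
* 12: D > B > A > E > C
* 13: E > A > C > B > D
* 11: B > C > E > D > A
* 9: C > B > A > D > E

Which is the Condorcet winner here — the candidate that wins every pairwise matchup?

B

B vs A: 32–13
B vs C: 23–22
B vs D: 33–12
B vs E: 32–13
B beats every other candidate.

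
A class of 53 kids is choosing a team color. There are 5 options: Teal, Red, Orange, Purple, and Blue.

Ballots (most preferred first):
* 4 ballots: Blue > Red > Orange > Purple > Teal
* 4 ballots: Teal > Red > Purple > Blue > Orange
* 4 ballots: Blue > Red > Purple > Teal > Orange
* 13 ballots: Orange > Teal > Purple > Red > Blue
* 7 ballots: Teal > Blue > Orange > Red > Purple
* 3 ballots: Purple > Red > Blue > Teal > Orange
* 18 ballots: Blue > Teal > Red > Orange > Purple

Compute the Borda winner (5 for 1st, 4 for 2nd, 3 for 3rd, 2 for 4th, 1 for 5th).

Teal: 4×1 + 4×5 + 4×2 + 13×4 + 7×5 + 3×2 + 18×4 = 197
Red: 4×4 + 4×4 + 4×4 + 13×2 + 7×2 + 3×4 + 18×3 = 154
Orange: 4×3 + 4×1 + 4×1 + 13×5 + 7×3 + 3×1 + 18×2 = 145
Purple: 4×2 + 4×3 + 4×3 + 13×3 + 7×1 + 3×5 + 18×1 = 111
Blue: 4×5 + 4×2 + 4×5 + 13×1 + 7×4 + 3×3 + 18×5 = 188

Teal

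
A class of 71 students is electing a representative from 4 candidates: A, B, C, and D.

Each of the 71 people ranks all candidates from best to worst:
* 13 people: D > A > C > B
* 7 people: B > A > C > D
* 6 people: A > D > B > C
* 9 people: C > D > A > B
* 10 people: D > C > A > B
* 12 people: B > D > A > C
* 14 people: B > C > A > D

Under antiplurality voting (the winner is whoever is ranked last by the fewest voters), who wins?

Last-place votes: A 0, B 32, C 18, D 21.

A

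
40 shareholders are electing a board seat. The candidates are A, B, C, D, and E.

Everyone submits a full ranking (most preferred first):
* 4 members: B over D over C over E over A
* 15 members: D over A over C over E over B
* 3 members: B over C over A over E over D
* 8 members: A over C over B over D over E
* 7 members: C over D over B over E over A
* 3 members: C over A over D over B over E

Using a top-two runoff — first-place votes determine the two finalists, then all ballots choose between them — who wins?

Round 1 first-place votes: A 8, B 7, C 10, D 15, E 0. D and C advance.
Runoff: D is ranked above C on 19 ballots, C above D on 21.

C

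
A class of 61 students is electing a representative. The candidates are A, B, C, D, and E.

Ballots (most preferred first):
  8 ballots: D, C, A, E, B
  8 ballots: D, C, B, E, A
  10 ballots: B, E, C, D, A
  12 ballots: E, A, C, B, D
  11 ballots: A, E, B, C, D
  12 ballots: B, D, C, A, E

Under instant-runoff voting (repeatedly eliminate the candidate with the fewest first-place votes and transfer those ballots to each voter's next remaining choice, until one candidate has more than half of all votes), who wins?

Round 1: A 11, B 22, C 0, D 16, E 12. C eliminated.
Round 2: A 11, B 22, D 16, E 12. A eliminated.
Round 3: B 22, D 16, E 23. D eliminated.
Round 4: B 30, E 31. E has a majority (≥31).

E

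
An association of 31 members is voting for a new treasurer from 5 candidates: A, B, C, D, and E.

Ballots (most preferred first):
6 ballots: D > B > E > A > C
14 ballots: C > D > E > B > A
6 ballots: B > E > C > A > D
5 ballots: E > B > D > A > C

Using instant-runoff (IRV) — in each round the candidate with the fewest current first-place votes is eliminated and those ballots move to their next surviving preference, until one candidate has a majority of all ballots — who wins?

B

Round 1: A 0, B 6, C 14, D 6, E 5. A eliminated.
Round 2: B 6, C 14, D 6, E 5. E eliminated.
Round 3: B 11, C 14, D 6. D eliminated.
Round 4: B 17, C 14. B has a majority (≥16).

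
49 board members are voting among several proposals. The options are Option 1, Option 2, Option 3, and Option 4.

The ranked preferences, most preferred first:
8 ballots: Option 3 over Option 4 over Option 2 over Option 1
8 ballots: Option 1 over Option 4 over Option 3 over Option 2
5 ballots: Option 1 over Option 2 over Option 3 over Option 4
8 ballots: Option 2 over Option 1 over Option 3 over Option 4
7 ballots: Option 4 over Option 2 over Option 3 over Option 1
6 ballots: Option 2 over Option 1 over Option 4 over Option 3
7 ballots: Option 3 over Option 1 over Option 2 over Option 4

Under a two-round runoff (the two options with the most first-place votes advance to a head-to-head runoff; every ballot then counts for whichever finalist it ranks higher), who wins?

Option 2

Round 1 first-place votes: Option 1 13, Option 2 14, Option 3 15, Option 4 7. Option 3 and Option 2 advance.
Runoff: Option 3 is ranked above Option 2 on 23 ballots, Option 2 above Option 3 on 26.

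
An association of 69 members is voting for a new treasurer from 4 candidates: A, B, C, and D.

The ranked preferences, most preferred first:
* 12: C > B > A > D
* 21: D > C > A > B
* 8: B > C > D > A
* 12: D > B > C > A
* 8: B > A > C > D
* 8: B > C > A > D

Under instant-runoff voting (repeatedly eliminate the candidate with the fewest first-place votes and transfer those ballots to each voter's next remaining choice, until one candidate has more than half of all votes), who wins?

Round 1: A 0, B 24, C 12, D 33. A eliminated.
Round 2: B 24, C 12, D 33. C eliminated.
Round 3: B 36, D 33. B has a majority (≥35).

B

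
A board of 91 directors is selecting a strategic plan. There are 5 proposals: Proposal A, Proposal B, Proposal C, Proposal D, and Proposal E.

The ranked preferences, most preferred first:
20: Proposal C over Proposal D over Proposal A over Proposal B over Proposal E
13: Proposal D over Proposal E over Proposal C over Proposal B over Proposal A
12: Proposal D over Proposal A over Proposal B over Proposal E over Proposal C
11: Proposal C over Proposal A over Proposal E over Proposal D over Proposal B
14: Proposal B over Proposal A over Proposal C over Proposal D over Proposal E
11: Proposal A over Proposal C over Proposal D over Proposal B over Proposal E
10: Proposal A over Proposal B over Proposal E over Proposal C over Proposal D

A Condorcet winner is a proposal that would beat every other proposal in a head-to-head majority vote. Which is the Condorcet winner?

Proposal A

Proposal A vs Proposal B: 64–27
Proposal A vs Proposal C: 47–44
Proposal A vs Proposal D: 46–45
Proposal A vs Proposal E: 78–13
Proposal A beats every other proposal.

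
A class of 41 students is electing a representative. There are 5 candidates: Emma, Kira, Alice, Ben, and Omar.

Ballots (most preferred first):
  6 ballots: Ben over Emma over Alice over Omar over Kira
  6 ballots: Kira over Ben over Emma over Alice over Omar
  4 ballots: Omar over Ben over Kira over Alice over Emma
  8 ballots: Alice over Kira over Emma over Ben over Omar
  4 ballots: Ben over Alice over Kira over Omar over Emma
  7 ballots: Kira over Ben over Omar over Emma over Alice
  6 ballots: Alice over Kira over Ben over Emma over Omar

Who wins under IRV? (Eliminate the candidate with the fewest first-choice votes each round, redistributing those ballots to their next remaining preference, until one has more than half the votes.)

Ben

Round 1: Emma 0, Kira 13, Alice 14, Ben 10, Omar 4. Emma eliminated.
Round 2: Kira 13, Alice 14, Ben 10, Omar 4. Omar eliminated.
Round 3: Kira 13, Alice 14, Ben 14. Kira eliminated.
Round 4: Alice 14, Ben 27. Ben has a majority (≥21).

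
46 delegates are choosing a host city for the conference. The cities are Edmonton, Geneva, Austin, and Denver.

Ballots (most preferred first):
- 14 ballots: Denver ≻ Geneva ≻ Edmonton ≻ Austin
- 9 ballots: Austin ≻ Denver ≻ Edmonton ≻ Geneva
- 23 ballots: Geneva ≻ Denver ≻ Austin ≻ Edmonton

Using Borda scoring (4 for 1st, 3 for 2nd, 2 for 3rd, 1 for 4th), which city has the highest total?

Edmonton: 14×2 + 9×2 + 23×1 = 69
Geneva: 14×3 + 9×1 + 23×4 = 143
Austin: 14×1 + 9×4 + 23×2 = 96
Denver: 14×4 + 9×3 + 23×3 = 152

Denver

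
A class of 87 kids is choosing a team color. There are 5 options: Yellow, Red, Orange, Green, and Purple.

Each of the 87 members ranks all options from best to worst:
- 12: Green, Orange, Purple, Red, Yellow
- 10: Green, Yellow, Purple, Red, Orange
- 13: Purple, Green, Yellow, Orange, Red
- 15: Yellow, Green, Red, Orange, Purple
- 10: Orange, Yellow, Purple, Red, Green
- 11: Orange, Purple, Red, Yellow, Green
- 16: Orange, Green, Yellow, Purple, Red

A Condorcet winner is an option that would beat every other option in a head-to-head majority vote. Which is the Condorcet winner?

Green vs Yellow: 51–36
Green vs Red: 66–21
Green vs Orange: 50–37
Green vs Purple: 53–34
Green beats every other option.

Green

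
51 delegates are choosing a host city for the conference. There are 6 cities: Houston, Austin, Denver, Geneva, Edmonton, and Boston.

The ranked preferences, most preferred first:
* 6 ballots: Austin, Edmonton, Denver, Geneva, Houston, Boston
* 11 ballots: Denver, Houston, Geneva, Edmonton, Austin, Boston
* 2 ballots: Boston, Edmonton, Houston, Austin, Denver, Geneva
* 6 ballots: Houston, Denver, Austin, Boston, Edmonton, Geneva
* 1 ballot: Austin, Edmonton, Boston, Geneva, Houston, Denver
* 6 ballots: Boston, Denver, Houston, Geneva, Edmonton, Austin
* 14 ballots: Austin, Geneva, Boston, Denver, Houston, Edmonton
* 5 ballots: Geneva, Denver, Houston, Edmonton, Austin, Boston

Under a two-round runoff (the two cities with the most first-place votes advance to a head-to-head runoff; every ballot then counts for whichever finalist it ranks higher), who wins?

Round 1 first-place votes: Houston 6, Austin 21, Denver 11, Geneva 5, Edmonton 0, Boston 8. Austin and Denver advance.
Runoff: Austin is ranked above Denver on 23 ballots, Denver above Austin on 28.

Denver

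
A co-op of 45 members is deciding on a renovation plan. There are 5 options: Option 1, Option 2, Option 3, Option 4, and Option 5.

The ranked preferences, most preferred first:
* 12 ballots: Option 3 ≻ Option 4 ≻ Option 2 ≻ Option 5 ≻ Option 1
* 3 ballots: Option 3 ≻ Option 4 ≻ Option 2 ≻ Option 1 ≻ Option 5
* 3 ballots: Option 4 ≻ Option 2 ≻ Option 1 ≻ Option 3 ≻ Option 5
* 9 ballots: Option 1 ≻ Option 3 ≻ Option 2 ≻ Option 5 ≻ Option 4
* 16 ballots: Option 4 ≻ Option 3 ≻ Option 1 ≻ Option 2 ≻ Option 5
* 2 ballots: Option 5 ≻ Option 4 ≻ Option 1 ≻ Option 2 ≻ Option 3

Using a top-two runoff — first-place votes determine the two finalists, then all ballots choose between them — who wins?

Option 3

Round 1 first-place votes: Option 1 9, Option 2 0, Option 3 15, Option 4 19, Option 5 2. Option 4 and Option 3 advance.
Runoff: Option 4 is ranked above Option 3 on 21 ballots, Option 3 above Option 4 on 24.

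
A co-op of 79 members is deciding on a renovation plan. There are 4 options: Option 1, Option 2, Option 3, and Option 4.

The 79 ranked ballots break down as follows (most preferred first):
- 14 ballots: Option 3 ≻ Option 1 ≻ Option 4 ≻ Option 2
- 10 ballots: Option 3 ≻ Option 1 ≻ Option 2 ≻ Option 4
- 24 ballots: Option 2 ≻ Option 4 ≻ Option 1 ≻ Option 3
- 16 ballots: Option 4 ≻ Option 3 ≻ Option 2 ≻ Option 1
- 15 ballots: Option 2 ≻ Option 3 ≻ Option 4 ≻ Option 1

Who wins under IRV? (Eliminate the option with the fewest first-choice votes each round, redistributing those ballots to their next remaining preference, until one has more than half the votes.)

Round 1: Option 1 0, Option 2 39, Option 3 24, Option 4 16. Option 1 eliminated.
Round 2: Option 2 39, Option 3 24, Option 4 16. Option 4 eliminated.
Round 3: Option 2 39, Option 3 40. Option 3 has a majority (≥40).

Option 3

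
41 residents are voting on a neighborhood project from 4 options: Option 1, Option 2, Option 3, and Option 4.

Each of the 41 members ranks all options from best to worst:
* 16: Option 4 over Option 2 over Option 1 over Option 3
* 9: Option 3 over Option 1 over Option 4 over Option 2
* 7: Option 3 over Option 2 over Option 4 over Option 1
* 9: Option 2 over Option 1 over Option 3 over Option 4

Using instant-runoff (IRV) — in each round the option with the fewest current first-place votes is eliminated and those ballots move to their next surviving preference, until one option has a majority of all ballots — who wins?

Option 3

Round 1: Option 1 0, Option 2 9, Option 3 16, Option 4 16. Option 1 eliminated.
Round 2: Option 2 9, Option 3 16, Option 4 16. Option 2 eliminated.
Round 3: Option 3 25, Option 4 16. Option 3 has a majority (≥21).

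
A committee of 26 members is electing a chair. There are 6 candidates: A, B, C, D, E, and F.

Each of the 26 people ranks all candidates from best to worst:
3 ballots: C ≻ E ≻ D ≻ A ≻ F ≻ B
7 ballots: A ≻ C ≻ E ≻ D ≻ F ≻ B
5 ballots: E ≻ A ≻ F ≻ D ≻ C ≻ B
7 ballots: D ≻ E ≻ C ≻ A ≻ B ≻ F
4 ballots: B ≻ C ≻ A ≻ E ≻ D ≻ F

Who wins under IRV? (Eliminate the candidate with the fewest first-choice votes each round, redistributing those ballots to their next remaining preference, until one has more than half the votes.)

E

Round 1: A 7, B 4, C 3, D 7, E 5, F 0. F eliminated.
Round 2: A 7, B 4, C 3, D 7, E 5. C eliminated.
Round 3: A 7, B 4, D 7, E 8. B eliminated.
Round 4: A 11, D 7, E 8. D eliminated.
Round 5: A 11, E 15. E has a majority (≥14).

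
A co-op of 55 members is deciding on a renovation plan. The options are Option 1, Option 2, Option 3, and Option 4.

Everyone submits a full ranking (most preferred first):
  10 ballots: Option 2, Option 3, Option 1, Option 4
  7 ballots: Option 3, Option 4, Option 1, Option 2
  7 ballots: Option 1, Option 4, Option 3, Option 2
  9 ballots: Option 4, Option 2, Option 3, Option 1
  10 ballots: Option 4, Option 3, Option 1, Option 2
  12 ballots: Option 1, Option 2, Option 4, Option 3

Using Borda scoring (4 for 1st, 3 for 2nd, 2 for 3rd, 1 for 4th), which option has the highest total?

Option 1: 10×2 + 7×2 + 7×4 + 9×1 + 10×2 + 12×4 = 139
Option 2: 10×4 + 7×1 + 7×1 + 9×3 + 10×1 + 12×3 = 127
Option 3: 10×3 + 7×4 + 7×2 + 9×2 + 10×3 + 12×1 = 132
Option 4: 10×1 + 7×3 + 7×3 + 9×4 + 10×4 + 12×2 = 152

Option 4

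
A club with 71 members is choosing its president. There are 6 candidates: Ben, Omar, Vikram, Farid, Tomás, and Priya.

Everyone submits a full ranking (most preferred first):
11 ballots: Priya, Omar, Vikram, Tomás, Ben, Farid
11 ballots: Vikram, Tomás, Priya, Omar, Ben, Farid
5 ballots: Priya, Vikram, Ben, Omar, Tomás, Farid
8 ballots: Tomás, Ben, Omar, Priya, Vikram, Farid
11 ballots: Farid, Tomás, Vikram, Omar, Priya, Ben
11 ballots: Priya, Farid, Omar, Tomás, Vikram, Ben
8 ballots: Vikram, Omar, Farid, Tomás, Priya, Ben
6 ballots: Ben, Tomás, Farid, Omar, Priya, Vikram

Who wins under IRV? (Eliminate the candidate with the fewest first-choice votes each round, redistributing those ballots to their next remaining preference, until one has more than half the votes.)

Tomás

Round 1: Ben 6, Omar 0, Vikram 19, Farid 11, Tomás 8, Priya 27. Omar eliminated.
Round 2: Ben 6, Vikram 19, Farid 11, Tomás 8, Priya 27. Ben eliminated.
Round 3: Vikram 19, Farid 11, Tomás 14, Priya 27. Farid eliminated.
Round 4: Vikram 19, Tomás 25, Priya 27. Vikram eliminated.
Round 5: Tomás 44, Priya 27. Tomás has a majority (≥36).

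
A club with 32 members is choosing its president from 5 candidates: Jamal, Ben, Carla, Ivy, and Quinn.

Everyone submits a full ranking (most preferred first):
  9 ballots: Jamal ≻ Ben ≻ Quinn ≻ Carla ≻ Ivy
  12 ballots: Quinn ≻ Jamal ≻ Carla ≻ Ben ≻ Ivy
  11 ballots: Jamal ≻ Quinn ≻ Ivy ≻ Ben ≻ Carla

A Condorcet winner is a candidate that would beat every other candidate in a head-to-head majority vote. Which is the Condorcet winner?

Jamal

Jamal vs Ben: 32–0
Jamal vs Carla: 32–0
Jamal vs Ivy: 32–0
Jamal vs Quinn: 20–12
Jamal beats every other candidate.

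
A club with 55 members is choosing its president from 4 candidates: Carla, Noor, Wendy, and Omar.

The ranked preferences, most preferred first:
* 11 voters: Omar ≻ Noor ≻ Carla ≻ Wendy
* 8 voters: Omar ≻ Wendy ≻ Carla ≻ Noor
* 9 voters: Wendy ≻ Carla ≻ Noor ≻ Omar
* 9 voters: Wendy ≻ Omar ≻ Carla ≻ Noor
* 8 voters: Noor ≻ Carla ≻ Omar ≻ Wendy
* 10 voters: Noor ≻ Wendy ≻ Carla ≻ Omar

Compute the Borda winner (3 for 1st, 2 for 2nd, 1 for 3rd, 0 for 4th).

Carla: 11×1 + 8×1 + 9×2 + 9×1 + 8×2 + 10×1 = 72
Noor: 11×2 + 8×0 + 9×1 + 9×0 + 8×3 + 10×3 = 85
Wendy: 11×0 + 8×2 + 9×3 + 9×3 + 8×0 + 10×2 = 90
Omar: 11×3 + 8×3 + 9×0 + 9×2 + 8×1 + 10×0 = 83

Wendy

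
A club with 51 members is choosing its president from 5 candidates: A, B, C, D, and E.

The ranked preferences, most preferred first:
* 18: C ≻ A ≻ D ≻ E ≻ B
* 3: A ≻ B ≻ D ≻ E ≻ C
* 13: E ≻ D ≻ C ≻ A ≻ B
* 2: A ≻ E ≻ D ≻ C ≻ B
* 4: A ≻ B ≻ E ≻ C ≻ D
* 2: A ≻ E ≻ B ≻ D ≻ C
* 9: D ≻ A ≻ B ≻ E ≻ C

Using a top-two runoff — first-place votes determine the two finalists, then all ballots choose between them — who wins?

Round 1 first-place votes: A 11, B 0, C 18, D 9, E 13. C and E advance.
Runoff: C is ranked above E on 18 ballots, E above C on 33.

E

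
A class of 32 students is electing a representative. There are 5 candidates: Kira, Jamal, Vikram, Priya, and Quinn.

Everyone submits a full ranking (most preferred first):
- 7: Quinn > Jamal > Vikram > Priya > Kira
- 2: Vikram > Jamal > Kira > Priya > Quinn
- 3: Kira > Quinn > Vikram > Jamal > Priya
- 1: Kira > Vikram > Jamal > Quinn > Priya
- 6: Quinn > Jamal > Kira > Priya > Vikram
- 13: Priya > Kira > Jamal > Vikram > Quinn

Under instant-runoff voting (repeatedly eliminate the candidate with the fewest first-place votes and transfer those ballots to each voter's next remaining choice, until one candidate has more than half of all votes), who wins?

Quinn

Round 1: Kira 4, Jamal 0, Vikram 2, Priya 13, Quinn 13. Jamal eliminated.
Round 2: Kira 4, Vikram 2, Priya 13, Quinn 13. Vikram eliminated.
Round 3: Kira 6, Priya 13, Quinn 13. Kira eliminated.
Round 4: Priya 15, Quinn 17. Quinn has a majority (≥17).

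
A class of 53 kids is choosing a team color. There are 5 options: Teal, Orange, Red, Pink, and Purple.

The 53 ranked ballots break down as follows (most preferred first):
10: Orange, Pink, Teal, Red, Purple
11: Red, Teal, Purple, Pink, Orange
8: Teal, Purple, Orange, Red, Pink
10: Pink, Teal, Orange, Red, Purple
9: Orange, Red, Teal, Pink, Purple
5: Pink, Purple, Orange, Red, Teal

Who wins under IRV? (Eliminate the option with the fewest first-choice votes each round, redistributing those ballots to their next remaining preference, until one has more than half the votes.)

Orange

Round 1: Teal 8, Orange 19, Red 11, Pink 15, Purple 0. Purple eliminated.
Round 2: Teal 8, Orange 19, Red 11, Pink 15. Teal eliminated.
Round 3: Orange 27, Red 11, Pink 15. Orange has a majority (≥27).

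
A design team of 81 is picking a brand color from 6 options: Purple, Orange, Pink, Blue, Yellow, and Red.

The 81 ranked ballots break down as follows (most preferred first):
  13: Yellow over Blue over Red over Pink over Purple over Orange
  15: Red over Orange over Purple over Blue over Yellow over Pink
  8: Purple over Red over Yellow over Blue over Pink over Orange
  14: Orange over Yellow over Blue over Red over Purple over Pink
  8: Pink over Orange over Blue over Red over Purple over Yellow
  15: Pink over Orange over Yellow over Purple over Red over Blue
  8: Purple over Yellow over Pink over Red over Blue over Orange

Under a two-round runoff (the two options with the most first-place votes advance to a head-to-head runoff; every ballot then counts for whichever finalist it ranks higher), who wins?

Purple

Round 1 first-place votes: Purple 16, Orange 14, Pink 23, Blue 0, Yellow 13, Red 15. Pink and Purple advance.
Runoff: Pink is ranked above Purple on 36 ballots, Purple above Pink on 45.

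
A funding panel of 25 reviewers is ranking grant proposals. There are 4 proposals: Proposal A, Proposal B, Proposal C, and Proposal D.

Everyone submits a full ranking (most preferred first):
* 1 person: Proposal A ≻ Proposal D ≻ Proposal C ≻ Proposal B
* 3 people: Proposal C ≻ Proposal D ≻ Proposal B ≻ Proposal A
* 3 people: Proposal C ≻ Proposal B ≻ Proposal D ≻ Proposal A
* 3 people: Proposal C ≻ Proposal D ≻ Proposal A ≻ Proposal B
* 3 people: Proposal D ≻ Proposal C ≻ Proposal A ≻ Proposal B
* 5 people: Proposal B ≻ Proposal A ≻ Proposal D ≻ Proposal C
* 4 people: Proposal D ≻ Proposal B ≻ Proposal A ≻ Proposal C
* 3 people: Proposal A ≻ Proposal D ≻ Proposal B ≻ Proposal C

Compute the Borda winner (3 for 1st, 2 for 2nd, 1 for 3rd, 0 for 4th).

Proposal D

Proposal A: 1×3 + 3×0 + 3×0 + 3×1 + 3×1 + 5×2 + 4×1 + 3×3 = 32
Proposal B: 1×0 + 3×1 + 3×2 + 3×0 + 3×0 + 5×3 + 4×2 + 3×1 = 35
Proposal C: 1×1 + 3×3 + 3×3 + 3×3 + 3×2 + 5×0 + 4×0 + 3×0 = 34
Proposal D: 1×2 + 3×2 + 3×1 + 3×2 + 3×3 + 5×1 + 4×3 + 3×2 = 49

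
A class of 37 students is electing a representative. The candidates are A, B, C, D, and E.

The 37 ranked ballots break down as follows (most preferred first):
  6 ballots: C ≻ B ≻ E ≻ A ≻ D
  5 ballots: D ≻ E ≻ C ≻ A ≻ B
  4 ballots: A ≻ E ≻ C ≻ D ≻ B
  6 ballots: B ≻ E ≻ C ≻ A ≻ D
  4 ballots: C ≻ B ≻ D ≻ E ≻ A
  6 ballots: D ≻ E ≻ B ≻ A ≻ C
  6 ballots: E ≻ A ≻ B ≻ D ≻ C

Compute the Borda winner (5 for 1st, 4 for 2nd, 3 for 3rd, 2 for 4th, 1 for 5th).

A: 6×2 + 5×2 + 4×5 + 6×2 + 4×1 + 6×2 + 6×4 = 94
B: 6×4 + 5×1 + 4×1 + 6×5 + 4×4 + 6×3 + 6×3 = 115
C: 6×5 + 5×3 + 4×3 + 6×3 + 4×5 + 6×1 + 6×1 = 107
D: 6×1 + 5×5 + 4×2 + 6×1 + 4×3 + 6×5 + 6×2 = 99
E: 6×3 + 5×4 + 4×4 + 6×4 + 4×2 + 6×4 + 6×5 = 140

E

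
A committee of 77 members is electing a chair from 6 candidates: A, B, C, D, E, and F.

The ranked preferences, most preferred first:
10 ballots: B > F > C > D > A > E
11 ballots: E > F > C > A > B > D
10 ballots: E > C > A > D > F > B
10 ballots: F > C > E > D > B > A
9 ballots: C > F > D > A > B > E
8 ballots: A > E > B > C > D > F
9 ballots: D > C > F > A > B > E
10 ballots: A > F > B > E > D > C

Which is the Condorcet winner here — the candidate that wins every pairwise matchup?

F vs A: 49–28
F vs B: 59–18
F vs C: 41–36
F vs D: 50–27
F vs E: 48–29
F beats every other candidate.

F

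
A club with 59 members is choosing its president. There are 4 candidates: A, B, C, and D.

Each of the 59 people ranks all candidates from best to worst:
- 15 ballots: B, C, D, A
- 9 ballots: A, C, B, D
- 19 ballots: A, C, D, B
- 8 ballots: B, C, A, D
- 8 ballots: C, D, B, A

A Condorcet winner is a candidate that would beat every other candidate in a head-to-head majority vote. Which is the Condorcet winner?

C vs A: 31–28
C vs B: 36–23
C vs D: 59–0
C beats every other candidate.

C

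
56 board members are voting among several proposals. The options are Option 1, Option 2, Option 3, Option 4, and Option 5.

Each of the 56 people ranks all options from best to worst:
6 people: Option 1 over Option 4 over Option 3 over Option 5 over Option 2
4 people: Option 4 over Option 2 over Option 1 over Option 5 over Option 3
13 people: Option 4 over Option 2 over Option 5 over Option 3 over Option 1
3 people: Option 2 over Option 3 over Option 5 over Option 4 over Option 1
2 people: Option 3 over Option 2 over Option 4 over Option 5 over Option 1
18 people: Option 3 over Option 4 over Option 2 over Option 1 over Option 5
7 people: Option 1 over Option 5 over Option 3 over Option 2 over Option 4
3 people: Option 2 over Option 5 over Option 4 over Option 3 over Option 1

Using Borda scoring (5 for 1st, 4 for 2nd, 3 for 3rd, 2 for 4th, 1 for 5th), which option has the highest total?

Option 4

Option 1: 6×5 + 4×3 + 13×1 + 3×1 + 2×1 + 18×2 + 7×5 + 3×1 = 134
Option 2: 6×1 + 4×4 + 13×4 + 3×5 + 2×4 + 18×3 + 7×2 + 3×5 = 180
Option 3: 6×3 + 4×1 + 13×2 + 3×4 + 2×5 + 18×5 + 7×3 + 3×2 = 187
Option 4: 6×4 + 4×5 + 13×5 + 3×2 + 2×3 + 18×4 + 7×1 + 3×3 = 209
Option 5: 6×2 + 4×2 + 13×3 + 3×3 + 2×2 + 18×1 + 7×4 + 3×4 = 130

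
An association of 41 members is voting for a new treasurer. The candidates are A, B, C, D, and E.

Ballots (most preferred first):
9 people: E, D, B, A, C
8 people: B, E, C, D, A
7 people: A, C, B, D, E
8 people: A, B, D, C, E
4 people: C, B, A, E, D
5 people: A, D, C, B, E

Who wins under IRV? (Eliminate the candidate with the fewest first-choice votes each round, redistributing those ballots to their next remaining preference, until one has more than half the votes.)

B

Round 1: A 20, B 8, C 4, D 0, E 9. D eliminated.
Round 2: A 20, B 8, C 4, E 9. C eliminated.
Round 3: A 20, B 12, E 9. E eliminated.
Round 4: A 20, B 21. B has a majority (≥21).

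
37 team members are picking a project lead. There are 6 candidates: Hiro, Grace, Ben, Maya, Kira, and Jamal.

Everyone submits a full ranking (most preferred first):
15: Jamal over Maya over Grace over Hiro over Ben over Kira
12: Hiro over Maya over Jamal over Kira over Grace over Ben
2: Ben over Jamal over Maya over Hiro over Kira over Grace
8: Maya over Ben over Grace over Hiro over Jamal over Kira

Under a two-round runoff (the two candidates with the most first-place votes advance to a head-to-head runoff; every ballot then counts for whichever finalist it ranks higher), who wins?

Round 1 first-place votes: Hiro 12, Grace 0, Ben 2, Maya 8, Kira 0, Jamal 15. Jamal and Hiro advance.
Runoff: Jamal is ranked above Hiro on 17 ballots, Hiro above Jamal on 20.

Hiro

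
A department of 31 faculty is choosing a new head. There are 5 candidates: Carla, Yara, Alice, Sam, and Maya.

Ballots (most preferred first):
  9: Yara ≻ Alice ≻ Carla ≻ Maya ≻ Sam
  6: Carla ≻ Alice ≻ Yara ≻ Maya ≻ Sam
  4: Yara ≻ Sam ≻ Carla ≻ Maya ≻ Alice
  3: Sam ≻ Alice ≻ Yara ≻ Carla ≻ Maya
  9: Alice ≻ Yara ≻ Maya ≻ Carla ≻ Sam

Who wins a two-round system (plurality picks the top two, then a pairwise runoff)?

Round 1 first-place votes: Carla 6, Yara 13, Alice 9, Sam 3, Maya 0. Yara and Alice advance.
Runoff: Yara is ranked above Alice on 13 ballots, Alice above Yara on 18.

Alice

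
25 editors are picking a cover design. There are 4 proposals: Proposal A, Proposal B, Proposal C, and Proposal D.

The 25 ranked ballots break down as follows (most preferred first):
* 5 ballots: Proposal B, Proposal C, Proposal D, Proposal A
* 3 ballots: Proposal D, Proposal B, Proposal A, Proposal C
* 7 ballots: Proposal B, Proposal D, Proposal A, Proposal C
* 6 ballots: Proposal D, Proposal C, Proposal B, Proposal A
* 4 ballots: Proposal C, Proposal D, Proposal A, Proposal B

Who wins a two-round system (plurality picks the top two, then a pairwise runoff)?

Round 1 first-place votes: Proposal A 0, Proposal B 12, Proposal C 4, Proposal D 9. Proposal B and Proposal D advance.
Runoff: Proposal B is ranked above Proposal D on 12 ballots, Proposal D above Proposal B on 13.

Proposal D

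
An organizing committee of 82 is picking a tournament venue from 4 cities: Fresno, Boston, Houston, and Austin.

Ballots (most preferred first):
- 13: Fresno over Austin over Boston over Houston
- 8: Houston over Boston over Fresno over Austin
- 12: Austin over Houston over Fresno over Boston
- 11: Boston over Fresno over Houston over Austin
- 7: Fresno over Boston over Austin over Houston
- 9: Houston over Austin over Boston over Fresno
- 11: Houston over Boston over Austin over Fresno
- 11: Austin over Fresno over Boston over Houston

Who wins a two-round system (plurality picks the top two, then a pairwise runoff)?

Austin

Round 1 first-place votes: Fresno 20, Boston 11, Houston 28, Austin 23. Houston and Austin advance.
Runoff: Houston is ranked above Austin on 39 ballots, Austin above Houston on 43.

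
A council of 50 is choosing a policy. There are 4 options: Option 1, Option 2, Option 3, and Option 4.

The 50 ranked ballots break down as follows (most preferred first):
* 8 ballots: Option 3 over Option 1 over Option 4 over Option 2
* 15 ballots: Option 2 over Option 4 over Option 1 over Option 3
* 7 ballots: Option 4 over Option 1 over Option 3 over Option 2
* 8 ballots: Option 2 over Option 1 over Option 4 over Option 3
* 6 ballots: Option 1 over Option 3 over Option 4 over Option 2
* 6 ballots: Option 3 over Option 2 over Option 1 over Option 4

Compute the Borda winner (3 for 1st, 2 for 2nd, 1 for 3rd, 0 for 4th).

Option 1: 8×2 + 15×1 + 7×2 + 8×2 + 6×3 + 6×1 = 85
Option 2: 8×0 + 15×3 + 7×0 + 8×3 + 6×0 + 6×2 = 81
Option 3: 8×3 + 15×0 + 7×1 + 8×0 + 6×2 + 6×3 = 61
Option 4: 8×1 + 15×2 + 7×3 + 8×1 + 6×1 + 6×0 = 73

Option 1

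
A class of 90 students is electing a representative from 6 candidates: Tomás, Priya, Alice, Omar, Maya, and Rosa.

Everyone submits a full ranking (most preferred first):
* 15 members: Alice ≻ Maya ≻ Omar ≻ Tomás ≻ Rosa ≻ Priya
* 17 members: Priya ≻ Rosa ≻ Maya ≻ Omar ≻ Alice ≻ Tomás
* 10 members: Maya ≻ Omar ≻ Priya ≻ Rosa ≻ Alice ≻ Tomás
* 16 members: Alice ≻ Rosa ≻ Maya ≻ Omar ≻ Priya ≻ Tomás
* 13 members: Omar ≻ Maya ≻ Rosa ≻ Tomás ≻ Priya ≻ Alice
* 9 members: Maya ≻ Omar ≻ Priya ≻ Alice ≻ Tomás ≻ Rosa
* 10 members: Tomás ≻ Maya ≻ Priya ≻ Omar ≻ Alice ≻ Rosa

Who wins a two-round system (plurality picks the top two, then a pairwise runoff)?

Round 1 first-place votes: Tomás 10, Priya 17, Alice 31, Omar 13, Maya 19, Rosa 0. Alice and Maya advance.
Runoff: Alice is ranked above Maya on 31 ballots, Maya above Alice on 59.

Maya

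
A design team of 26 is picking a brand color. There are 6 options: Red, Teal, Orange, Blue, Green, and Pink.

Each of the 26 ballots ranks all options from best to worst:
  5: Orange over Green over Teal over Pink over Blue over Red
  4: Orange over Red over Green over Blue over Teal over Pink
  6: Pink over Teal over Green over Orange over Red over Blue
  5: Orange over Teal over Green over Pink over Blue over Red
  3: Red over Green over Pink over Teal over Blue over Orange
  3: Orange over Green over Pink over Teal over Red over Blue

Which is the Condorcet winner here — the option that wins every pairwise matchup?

Orange vs Red: 23–3
Orange vs Teal: 17–9
Orange vs Blue: 23–3
Orange vs Green: 17–9
Orange vs Pink: 17–9
Orange beats every other option.

Orange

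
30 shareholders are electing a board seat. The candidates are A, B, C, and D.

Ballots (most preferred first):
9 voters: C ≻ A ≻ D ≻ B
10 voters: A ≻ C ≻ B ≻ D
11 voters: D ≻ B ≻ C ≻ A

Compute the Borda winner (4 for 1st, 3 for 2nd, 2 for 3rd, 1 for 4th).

A: 9×3 + 10×4 + 11×1 = 78
B: 9×1 + 10×2 + 11×3 = 62
C: 9×4 + 10×3 + 11×2 = 88
D: 9×2 + 10×1 + 11×4 = 72

C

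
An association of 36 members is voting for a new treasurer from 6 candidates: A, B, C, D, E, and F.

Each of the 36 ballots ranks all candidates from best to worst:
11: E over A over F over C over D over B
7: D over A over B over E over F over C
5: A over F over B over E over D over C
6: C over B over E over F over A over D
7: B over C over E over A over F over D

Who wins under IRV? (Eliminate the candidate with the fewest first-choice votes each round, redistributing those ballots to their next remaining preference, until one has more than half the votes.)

B

Round 1: A 5, B 7, C 6, D 7, E 11, F 0. F eliminated.
Round 2: A 5, B 7, C 6, D 7, E 11. A eliminated.
Round 3: B 12, C 6, D 7, E 11. C eliminated.
Round 4: B 18, D 7, E 11. D eliminated.
Round 5: B 25, E 11. B has a majority (≥19).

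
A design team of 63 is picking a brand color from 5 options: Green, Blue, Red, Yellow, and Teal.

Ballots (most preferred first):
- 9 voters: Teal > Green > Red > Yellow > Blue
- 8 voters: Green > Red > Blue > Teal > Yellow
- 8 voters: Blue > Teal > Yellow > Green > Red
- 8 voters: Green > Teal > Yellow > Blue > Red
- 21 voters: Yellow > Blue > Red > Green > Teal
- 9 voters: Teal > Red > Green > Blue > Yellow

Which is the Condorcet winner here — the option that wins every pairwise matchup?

Green

Green vs Blue: 34–29
Green vs Red: 33–30
Green vs Yellow: 34–29
Green vs Teal: 37–26
Green beats every other option.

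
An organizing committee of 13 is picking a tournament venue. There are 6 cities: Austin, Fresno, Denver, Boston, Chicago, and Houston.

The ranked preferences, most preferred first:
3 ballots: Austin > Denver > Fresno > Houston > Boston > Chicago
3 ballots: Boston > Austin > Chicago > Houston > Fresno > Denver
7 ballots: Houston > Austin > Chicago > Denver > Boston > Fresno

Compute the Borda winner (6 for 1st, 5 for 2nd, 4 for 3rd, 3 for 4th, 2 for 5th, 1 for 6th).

Austin

Austin: 3×6 + 3×5 + 7×5 = 68
Fresno: 3×4 + 3×2 + 7×1 = 25
Denver: 3×5 + 3×1 + 7×3 = 39
Boston: 3×2 + 3×6 + 7×2 = 38
Chicago: 3×1 + 3×4 + 7×4 = 43
Houston: 3×3 + 3×3 + 7×6 = 60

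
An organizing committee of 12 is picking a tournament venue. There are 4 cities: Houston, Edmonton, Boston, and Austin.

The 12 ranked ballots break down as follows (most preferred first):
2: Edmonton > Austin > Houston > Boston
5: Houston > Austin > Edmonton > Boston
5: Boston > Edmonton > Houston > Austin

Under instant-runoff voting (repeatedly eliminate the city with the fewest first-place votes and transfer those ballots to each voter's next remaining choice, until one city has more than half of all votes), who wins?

Round 1: Houston 5, Edmonton 2, Boston 5, Austin 0. Austin eliminated.
Round 2: Houston 5, Edmonton 2, Boston 5. Edmonton eliminated.
Round 3: Houston 7, Boston 5. Houston has a majority (≥7).

Houston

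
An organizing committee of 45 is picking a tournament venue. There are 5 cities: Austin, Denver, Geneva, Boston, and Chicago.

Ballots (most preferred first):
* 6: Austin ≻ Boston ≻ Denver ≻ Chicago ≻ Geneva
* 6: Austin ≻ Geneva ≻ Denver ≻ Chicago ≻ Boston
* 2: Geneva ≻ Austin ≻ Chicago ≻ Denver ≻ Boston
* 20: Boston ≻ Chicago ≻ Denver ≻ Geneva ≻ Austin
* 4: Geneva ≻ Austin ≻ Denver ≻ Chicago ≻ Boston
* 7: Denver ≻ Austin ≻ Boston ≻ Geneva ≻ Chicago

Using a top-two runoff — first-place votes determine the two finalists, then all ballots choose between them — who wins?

Austin

Round 1 first-place votes: Austin 12, Denver 7, Geneva 6, Boston 20, Chicago 0. Boston and Austin advance.
Runoff: Boston is ranked above Austin on 20 ballots, Austin above Boston on 25.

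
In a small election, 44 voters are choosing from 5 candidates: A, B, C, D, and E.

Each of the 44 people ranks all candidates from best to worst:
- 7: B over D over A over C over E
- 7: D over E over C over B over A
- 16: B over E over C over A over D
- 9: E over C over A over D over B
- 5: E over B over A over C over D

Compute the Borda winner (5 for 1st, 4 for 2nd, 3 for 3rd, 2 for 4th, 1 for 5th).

A: 7×3 + 7×1 + 16×2 + 9×3 + 5×3 = 102
B: 7×5 + 7×2 + 16×5 + 9×1 + 5×4 = 158
C: 7×2 + 7×3 + 16×3 + 9×4 + 5×2 = 129
D: 7×4 + 7×5 + 16×1 + 9×2 + 5×1 = 102
E: 7×1 + 7×4 + 16×4 + 9×5 + 5×5 = 169

E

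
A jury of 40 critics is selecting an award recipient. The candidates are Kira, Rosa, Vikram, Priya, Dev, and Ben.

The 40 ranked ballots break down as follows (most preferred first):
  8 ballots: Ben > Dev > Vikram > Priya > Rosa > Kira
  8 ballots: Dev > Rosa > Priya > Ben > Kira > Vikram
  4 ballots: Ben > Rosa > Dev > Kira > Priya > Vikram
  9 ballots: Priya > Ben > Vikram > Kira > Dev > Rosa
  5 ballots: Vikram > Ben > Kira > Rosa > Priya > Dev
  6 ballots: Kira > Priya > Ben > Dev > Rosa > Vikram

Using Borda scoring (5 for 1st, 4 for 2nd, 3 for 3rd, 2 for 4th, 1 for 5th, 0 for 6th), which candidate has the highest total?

Ben

Kira: 8×0 + 8×1 + 4×2 + 9×2 + 5×3 + 6×5 = 79
Rosa: 8×1 + 8×4 + 4×4 + 9×0 + 5×2 + 6×1 = 72
Vikram: 8×3 + 8×0 + 4×0 + 9×3 + 5×5 + 6×0 = 76
Priya: 8×2 + 8×3 + 4×1 + 9×5 + 5×1 + 6×4 = 118
Dev: 8×4 + 8×5 + 4×3 + 9×1 + 5×0 + 6×2 = 105
Ben: 8×5 + 8×2 + 4×5 + 9×4 + 5×4 + 6×3 = 150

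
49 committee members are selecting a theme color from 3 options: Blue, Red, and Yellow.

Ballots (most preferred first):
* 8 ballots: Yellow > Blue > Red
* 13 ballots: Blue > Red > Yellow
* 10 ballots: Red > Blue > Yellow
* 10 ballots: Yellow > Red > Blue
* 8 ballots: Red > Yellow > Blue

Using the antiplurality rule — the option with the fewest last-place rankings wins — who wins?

Red

Last-place votes: Blue 18, Red 8, Yellow 23.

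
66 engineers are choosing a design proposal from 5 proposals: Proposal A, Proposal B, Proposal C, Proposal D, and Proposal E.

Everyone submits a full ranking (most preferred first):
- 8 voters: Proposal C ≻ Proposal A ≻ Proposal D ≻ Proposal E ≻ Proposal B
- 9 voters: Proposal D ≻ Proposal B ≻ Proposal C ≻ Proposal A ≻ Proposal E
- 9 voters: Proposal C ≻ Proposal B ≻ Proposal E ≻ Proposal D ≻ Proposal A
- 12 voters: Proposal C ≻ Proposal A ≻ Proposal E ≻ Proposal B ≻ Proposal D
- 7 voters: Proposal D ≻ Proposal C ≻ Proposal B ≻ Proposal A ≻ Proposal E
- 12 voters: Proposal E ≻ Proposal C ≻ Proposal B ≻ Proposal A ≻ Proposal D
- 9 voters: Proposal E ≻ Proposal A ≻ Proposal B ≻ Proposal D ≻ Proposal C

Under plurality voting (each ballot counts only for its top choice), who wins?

First-place votes: Proposal A 0, Proposal B 0, Proposal C 29, Proposal D 16, Proposal E 21.

Proposal C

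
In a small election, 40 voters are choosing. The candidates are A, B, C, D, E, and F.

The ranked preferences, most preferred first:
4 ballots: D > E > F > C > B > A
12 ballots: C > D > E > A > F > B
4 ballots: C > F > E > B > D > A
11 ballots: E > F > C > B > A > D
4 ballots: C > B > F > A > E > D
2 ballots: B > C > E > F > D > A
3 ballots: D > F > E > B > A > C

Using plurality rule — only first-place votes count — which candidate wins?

First-place votes: A 0, B 2, C 20, D 7, E 11, F 0.

C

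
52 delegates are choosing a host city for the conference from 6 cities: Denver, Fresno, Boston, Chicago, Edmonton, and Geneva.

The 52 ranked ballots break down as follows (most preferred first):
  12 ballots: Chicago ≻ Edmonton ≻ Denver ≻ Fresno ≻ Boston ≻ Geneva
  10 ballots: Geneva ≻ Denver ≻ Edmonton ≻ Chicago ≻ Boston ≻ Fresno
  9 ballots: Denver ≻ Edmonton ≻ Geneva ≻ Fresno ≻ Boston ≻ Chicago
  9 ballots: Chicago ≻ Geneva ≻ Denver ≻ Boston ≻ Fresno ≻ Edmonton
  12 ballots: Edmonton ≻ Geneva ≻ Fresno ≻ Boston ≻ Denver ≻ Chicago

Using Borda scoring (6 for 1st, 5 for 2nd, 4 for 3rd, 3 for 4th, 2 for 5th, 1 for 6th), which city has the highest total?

Denver: 12×4 + 10×5 + 9×6 + 9×4 + 12×2 = 212
Fresno: 12×3 + 10×1 + 9×3 + 9×2 + 12×4 = 139
Boston: 12×2 + 10×2 + 9×2 + 9×3 + 12×3 = 125
Chicago: 12×6 + 10×3 + 9×1 + 9×6 + 12×1 = 177
Edmonton: 12×5 + 10×4 + 9×5 + 9×1 + 12×6 = 226
Geneva: 12×1 + 10×6 + 9×4 + 9×5 + 12×5 = 213

Edmonton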